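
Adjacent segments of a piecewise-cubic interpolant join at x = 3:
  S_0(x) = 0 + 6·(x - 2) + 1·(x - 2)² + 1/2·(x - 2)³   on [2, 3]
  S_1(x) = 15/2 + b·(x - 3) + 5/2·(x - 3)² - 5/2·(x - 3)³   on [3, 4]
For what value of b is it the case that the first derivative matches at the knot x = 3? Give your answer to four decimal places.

9.5000

S_0'(x) = 6 + 2·(x - 2) + 3/2·(x - 2)², so S_0'(3) = 19/2. On the right, S_1'(3) = b, so b = 19/2.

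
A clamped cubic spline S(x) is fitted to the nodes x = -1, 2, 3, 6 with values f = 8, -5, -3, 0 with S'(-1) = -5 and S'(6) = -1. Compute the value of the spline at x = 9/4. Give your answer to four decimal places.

Put M_i = S'' at the i-th knot. Here h = (3, 1, 3) and Δ = (-13/3, 2, 1), so the interior equations h_(i-1)·M_(i-1) + 2(h_(i-1)+h_i)·M_i + h_i·M_(i+1) = 6(Δ_i − Δ_(i-1)) read
  3·M_0 + 8·M_1 + 1·M_2 = 6(Δ_1 - Δ_0) = 38
  1·M_1 + 8·M_2 + 3·M_3 = 6(Δ_2 - Δ_1) = -6
Clamped end conditions give two more equations: 2h_0·M_0 + h_0·M_1 = 6(Δ_0 - S'(-1)) = 4 and h_2·M_2 + 2h_2·M_3 = 6(S'(6) - Δ_2) = -12.
Solving: M_0 = -358/165, M_1 = 312/55, M_2 = -48/55, M_3 = -86/55.
On [2, 3], S(x) = -5 + 14/55·(x - 2) + 156/55·(x - 2)² - 12/11·(x - 2)³.
With (x - 2) = 1/4: S(9/4) = -4203/880.

-4.7761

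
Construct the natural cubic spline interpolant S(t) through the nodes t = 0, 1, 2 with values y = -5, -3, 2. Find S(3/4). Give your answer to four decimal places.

Put M_i = S'' at the i-th knot. Here h = (1, 1) and Δ = (2, 5), so the interior equations h_(i-1)·M_(i-1) + 2(h_(i-1)+h_i)·M_i + h_i·M_(i+1) = 6(Δ_i − Δ_(i-1)) read
  1·M_0 + 4·M_1 + 1·M_2 = 6(Δ_1 - Δ_0) = 18
Natural end conditions: M_0 = M_2 = 0.
Hence M_0 = 0, M_1 = 9/2, M_2 = 0.
On [0, 1], S(t) = -5 + 5/4·t + 0·t² + 3/4·t³.
With t = 3/4: S(3/4) = -959/256.

-3.7461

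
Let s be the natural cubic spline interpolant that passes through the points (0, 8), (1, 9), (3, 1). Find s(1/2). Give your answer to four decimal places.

8.8125

Let m_i = s''(x_i). Step sizes h_i = 1, 2; slopes of the chords Δ_i = (y_(i+1) - y_i)/h_i = 1, -4.
  1·m_0 + 6·m_1 + 2·m_2 = 6(Δ_1 - Δ_0) = -30
Natural end conditions: m_0 = m_2 = 0.
Hence m_0 = 0, m_1 = -5, m_2 = 0.
On [0, 1], s(t) = 8 + 11/6·t + 0·t² - 5/6·t³.
With t = 1/2: s(1/2) = 141/16.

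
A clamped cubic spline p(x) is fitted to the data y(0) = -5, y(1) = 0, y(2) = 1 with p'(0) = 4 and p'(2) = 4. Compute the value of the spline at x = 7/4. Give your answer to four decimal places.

0.3984

Put σ_i = p'' at the i-th knot. Here h = (1, 1) and Δ = (5, 1), so the interior equations h_(i-1)·σ_(i-1) + 2(h_(i-1)+h_i)·σ_i + h_i·σ_(i+1) = 6(Δ_i − Δ_(i-1)) read
  1·σ_0 + 4·σ_1 + 1·σ_2 = 6(Δ_1 - Δ_0) = -24
Clamped end conditions give two more equations: 2h_0·σ_0 + h_0·σ_1 = 6(Δ_0 - p'(0)) = 6 and h_1·σ_1 + 2h_1·σ_2 = 6(p'(2) - Δ_1) = 18.
Hence σ_0 = 9, σ_1 = -12, σ_2 = 15.
On [1, 2], p(x) = 0 + 5/2·(x - 1) - 6·(x - 1)² + 9/2·(x - 1)³.
With (x - 1) = 3/4: p(7/4) = 51/128.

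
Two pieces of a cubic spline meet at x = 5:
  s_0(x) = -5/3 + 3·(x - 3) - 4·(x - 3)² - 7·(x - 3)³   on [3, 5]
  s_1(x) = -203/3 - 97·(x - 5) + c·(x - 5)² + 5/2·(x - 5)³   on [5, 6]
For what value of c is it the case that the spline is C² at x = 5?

-46

s_0''(x) = -8 - 42·(x - 3), so s_0''(5) = -92. On the right, s_1''(5) = 2c, so c = -46.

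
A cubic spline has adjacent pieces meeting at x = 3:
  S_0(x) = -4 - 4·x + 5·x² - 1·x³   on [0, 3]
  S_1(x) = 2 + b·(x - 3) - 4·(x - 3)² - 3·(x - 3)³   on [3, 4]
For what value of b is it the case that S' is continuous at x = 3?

-1

S_0'(x) = -4 + 10·x - 3·x², so S_0'(3) = -1. On the right, S_1'(3) = b, so b = -1.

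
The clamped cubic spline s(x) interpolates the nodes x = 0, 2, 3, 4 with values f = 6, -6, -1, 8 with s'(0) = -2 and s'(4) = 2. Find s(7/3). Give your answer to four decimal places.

-5.6263

With M_i denoting the second derivative at x_i, h_i = 2, 1, 1, and Δ_i = (y_(i+1) − y_i)/h_i = -6, 5, 9:
  2·M_0 + 6·M_1 + 1·M_2 = 6(Δ_1 - Δ_0) = 66
  1·M_1 + 4·M_2 + 1·M_3 = 6(Δ_2 - Δ_1) = 24
Clamped end conditions give two more equations: 2h_0·M_0 + h_0·M_1 = 6(Δ_0 - s'(0)) = -24 and h_2·M_2 + 2h_2·M_3 = 6(s'(4) - Δ_2) = -42.
Solving the tridiagonal system: M_0 = -142/11, M_1 = 152/11, M_2 = 98/11, M_3 = -280/11.
On [2, 3], s(x) = -6 - 12/11·(x - 2) + 76/11·(x - 2)² - 9/11·(x - 2)³.
With (x - 2) = 1/3: s(7/3) = -557/99.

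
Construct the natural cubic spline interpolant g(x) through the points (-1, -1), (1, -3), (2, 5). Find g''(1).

With m_i denoting the second derivative at x_i, h_i = 2, 1, and Δ_i = (y_(i+1) − y_i)/h_i = -1, 8:
  2·m_0 + 6·m_1 + 1·m_2 = 6(Δ_1 - Δ_0) = 54
Natural end conditions: m_0 = m_2 = 0.
Solving: m_0 = 0, m_1 = 9, m_2 = 0.

9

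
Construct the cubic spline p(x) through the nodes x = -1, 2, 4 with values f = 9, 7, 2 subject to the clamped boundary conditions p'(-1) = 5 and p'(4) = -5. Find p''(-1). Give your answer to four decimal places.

-6.5667

Let m_i = p''(x_i). Step sizes h_i = 3, 2; slopes of the chords Δ_i = (y_(i+1) - y_i)/h_i = -2/3, -5/2.
  3·m_0 + 10·m_1 + 2·m_2 = 6(Δ_1 - Δ_0) = -11
Clamped end conditions give two more equations: 2h_0·m_0 + h_0·m_1 = 6(Δ_0 - p'(-1)) = -34 and h_1·m_1 + 2h_1·m_2 = 6(p'(4) - Δ_1) = -15.
Solving: m_0 = -197/30, m_1 = 9/5, m_2 = -93/20.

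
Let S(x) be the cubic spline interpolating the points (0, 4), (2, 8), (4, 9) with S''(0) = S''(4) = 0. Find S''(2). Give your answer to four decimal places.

With M_i denoting the second derivative at x_i, h_i = 2, 2, and Δ_i = (y_(i+1) − y_i)/h_i = 2, 1/2:
  2·M_0 + 8·M_1 + 2·M_2 = 6(Δ_1 - Δ_0) = -9
Natural end conditions: M_0 = M_2 = 0.
Hence M_0 = 0, M_1 = -9/8, M_2 = 0.

-1.1250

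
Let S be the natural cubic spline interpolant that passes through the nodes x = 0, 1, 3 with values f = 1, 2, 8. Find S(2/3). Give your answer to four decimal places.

Write M_i for S''(x_i). With h_i = 1, 2 and divided differences Δ_i = 1, 3, the continuity of S' gives the tridiagonal system
  1·M_0 + 6·M_1 + 2·M_2 = 6(Δ_1 - Δ_0) = 12
Natural end conditions: M_0 = M_2 = 0.
Hence M_0 = 0, M_1 = 2, M_2 = 0.
On [0, 1], S(x) = 1 + 2/3·x + 0·x² + 1/3·x³.
With x = 2/3: S(2/3) = 125/81.

1.5432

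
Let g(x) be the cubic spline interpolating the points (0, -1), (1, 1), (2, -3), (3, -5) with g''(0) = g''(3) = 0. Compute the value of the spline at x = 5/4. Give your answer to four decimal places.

With σ_i denoting the second derivative at x_i, h_i = 1, 1, 1, and Δ_i = (y_(i+1) − y_i)/h_i = 2, -4, -2:
  1·σ_0 + 4·σ_1 + 1·σ_2 = 6(Δ_1 - Δ_0) = -36
  1·σ_1 + 4·σ_2 + 1·σ_3 = 6(Δ_2 - Δ_1) = 12
Natural end conditions: σ_0 = σ_3 = 0.
Forward elimination and back-substitution give σ_0 = 0, σ_1 = -52/5, σ_2 = 28/5, σ_3 = 0.
On [1, 2], g(x) = 1 - 22/15·(x - 1) - 26/5·(x - 1)² + 8/3·(x - 1)³.
With (x - 1) = 1/4: g(5/4) = 7/20.

0.3500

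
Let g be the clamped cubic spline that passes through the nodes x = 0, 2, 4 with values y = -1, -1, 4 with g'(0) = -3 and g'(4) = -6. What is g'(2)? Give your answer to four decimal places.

4.1250

With m_i denoting the second derivative at x_i, h_i = 2, 2, and Δ_i = (y_(i+1) − y_i)/h_i = 0, 5/2:
  2·m_0 + 8·m_1 + 2·m_2 = 6(Δ_1 - Δ_0) = 15
Clamped end conditions give two more equations: 2h_0·m_0 + h_0·m_1 = 6(Δ_0 - g'(0)) = 18 and h_1·m_1 + 2h_1·m_2 = 6(g'(4) - Δ_1) = -51.
Forward elimination and back-substitution give m_0 = 15/8, m_1 = 21/4, m_2 = -123/8.
On [2, 4], g'(x) = b_1 + 2c_1·(x - 2) + 3d_1·(x - 2)² with b_1 = Δ_1 - h_1(2m_1 + m_2)/6 = 33/8, c_1 = m_1/2 = 21/8, d_1 = (m_2 - m_1)/(6h_1) = -55/32. So g'(2) = 33/8.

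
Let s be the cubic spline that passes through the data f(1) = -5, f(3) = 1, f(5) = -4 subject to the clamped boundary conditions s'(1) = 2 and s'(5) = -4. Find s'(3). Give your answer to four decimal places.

0.8750

Let M_i = s''(x_i). Step sizes h_i = 2, 2; slopes of the chords Δ_i = (y_(i+1) - y_i)/h_i = 3, -5/2.
  2·M_0 + 8·M_1 + 2·M_2 = 6(Δ_1 - Δ_0) = -33
Clamped end conditions give two more equations: 2h_0·M_0 + h_0·M_1 = 6(Δ_0 - s'(1)) = 6 and h_1·M_1 + 2h_1·M_2 = 6(s'(5) - Δ_1) = -9.
Solving: M_0 = 33/8, M_1 = -21/4, M_2 = 3/8.
On [3, 5], s'(x) = b_1 + 2c_1·(x - 3) + 3d_1·(x - 3)² with b_1 = Δ_1 - h_1(2M_1 + M_2)/6 = 7/8, c_1 = M_1/2 = -21/8, d_1 = (M_2 - M_1)/(6h_1) = 15/32. So s'(3) = 7/8.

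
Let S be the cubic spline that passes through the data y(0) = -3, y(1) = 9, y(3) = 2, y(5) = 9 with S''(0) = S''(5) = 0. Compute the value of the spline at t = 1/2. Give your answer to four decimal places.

Let m_i = S''(x_i). Step sizes h_i = 1, 2, 2; slopes of the chords Δ_i = (y_(i+1) - y_i)/h_i = 12, -7/2, 7/2.
  1·m_0 + 6·m_1 + 2·m_2 = 6(Δ_1 - Δ_0) = -93
  2·m_1 + 8·m_2 + 2·m_3 = 6(Δ_2 - Δ_1) = 42
Natural end conditions: m_0 = m_3 = 0.
Solving: m_0 = 0, m_1 = -207/11, m_2 = 219/22, m_3 = 0.
On [0, 1], S(t) = -3 + 333/22·t + 0·t² - 69/22·t³.
With t = 1/2: S(1/2) = 735/176.

4.1761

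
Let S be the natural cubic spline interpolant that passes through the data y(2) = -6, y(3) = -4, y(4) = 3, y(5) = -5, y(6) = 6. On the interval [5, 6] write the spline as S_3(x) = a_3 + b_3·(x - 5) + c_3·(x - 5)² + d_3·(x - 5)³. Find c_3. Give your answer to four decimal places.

18.7500

With m_i denoting the second derivative at x_i, h_i = 1, 1, 1, 1, and Δ_i = (y_(i+1) − y_i)/h_i = 2, 7, -8, 11:
  1·m_0 + 4·m_1 + 1·m_2 = 6(Δ_1 - Δ_0) = 30
  1·m_1 + 4·m_2 + 1·m_3 = 6(Δ_2 - Δ_1) = -90
  1·m_2 + 4·m_3 + 1·m_4 = 6(Δ_3 - Δ_2) = 114
Natural end conditions: m_0 = m_4 = 0.
Forward elimination and back-substitution give m_0 = 0, m_1 = 33/2, m_2 = -36, m_3 = 75/2, m_4 = 0.
On [5, 6], with S_3(x) = a_3 + b_3·(x - 5) + c_3·(x - 5)² + d_3·(x - 5)³: c_3 = m_3/2 = 75/4, d_3 = (m_4 - m_3)/(6h_3) = -25/4, b_3 = Δ_3 - h_3(2m_3 + m_4)/6 = -3/2.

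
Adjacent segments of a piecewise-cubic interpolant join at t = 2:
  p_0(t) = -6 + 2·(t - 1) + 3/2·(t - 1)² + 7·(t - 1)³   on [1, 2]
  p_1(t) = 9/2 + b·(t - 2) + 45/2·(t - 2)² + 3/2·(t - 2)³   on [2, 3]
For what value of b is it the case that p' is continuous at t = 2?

p_0'(t) = 2 + 3·(t - 1) + 21·(t - 1)², so p_0'(2) = 26. On the right, p_1'(2) = b, so b = 26.

26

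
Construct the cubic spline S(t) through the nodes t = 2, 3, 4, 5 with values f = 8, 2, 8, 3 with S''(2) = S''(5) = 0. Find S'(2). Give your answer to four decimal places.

-9.9333

Let M_i = S''(x_i). Step sizes h_i = 1, 1, 1; slopes of the chords Δ_i = (y_(i+1) - y_i)/h_i = -6, 6, -5.
  1·M_0 + 4·M_1 + 1·M_2 = 6(Δ_1 - Δ_0) = 72
  1·M_1 + 4·M_2 + 1·M_3 = 6(Δ_2 - Δ_1) = -66
Natural end conditions: M_0 = M_3 = 0.
Solving the tridiagonal system: M_0 = 0, M_1 = 118/5, M_2 = -112/5, M_3 = 0.
On [2, 3], S'(t) = b_0 + 2c_0·(t - 2) + 3d_0·(t - 2)² with b_0 = Δ_0 - h_0(2M_0 + M_1)/6 = -149/15, c_0 = M_0/2 = 0, d_0 = (M_1 - M_0)/(6h_0) = 59/15. So S'(2) = -149/15.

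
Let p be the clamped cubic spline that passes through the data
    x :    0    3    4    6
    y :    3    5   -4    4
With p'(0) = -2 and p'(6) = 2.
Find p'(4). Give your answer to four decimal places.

With m_i denoting the second derivative at x_i, h_i = 3, 1, 2, and Δ_i = (y_(i+1) − y_i)/h_i = 2/3, -9, 4:
  3·m_0 + 8·m_1 + 1·m_2 = 6(Δ_1 - Δ_0) = -58
  1·m_1 + 6·m_2 + 2·m_3 = 6(Δ_2 - Δ_1) = 78
Clamped end conditions give two more equations: 2h_0·m_0 + h_0·m_1 = 6(Δ_0 - p'(0)) = 16 and h_2·m_2 + 2h_2·m_3 = 6(p'(6) - Δ_2) = -12.
Solving the tridiagonal system: m_0 = 194/21, m_1 = -92/7, m_2 = 136/7, m_3 = -89/7.
On [4, 6], p'(x) = b_2 + 2c_2·(x - 4) + 3d_2·(x - 4)² with b_2 = Δ_2 - h_2(2m_2 + m_3)/6 = -33/7, c_2 = m_2/2 = 68/7, d_2 = (m_3 - m_2)/(6h_2) = -75/28. So p'(4) = -33/7.

-4.7143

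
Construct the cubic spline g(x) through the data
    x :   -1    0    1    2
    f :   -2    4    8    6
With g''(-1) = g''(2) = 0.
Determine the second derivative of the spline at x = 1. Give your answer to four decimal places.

-8.8000

Let M_i = g''(x_i). Step sizes h_i = 1, 1, 1; slopes of the chords Δ_i = (y_(i+1) - y_i)/h_i = 6, 4, -2.
  1·M_0 + 4·M_1 + 1·M_2 = 6(Δ_1 - Δ_0) = -12
  1·M_1 + 4·M_2 + 1·M_3 = 6(Δ_2 - Δ_1) = -36
Natural end conditions: M_0 = M_3 = 0.
Solving: M_0 = 0, M_1 = -4/5, M_2 = -44/5, M_3 = 0.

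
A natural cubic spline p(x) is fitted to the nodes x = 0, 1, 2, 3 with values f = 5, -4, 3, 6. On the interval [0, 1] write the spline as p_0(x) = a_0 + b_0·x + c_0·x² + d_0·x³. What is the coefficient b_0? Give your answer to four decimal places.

Write σ_i for p''(x_i). With h_i = 1, 1, 1 and divided differences Δ_i = -9, 7, 3, the continuity of p' gives the tridiagonal system
  1·σ_0 + 4·σ_1 + 1·σ_2 = 6(Δ_1 - Δ_0) = 96
  1·σ_1 + 4·σ_2 + 1·σ_3 = 6(Δ_2 - Δ_1) = -24
Natural end conditions: σ_0 = σ_3 = 0.
Solving the tridiagonal system: σ_0 = 0, σ_1 = 136/5, σ_2 = -64/5, σ_3 = 0.
On [0, 1], with p_0(x) = a_0 + b_0·x + c_0·x² + d_0·x³: c_0 = σ_0/2 = 0, d_0 = (σ_1 - σ_0)/(6h_0) = 68/15, b_0 = Δ_0 - h_0(2σ_0 + σ_1)/6 = -203/15.

-13.5333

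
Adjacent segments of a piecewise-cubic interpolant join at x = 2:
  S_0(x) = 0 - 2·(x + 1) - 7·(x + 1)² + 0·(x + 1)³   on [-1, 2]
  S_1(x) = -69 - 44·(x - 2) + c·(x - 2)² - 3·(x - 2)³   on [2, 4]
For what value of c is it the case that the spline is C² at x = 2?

S_0''(x) = -14 + 0·(x + 1), so S_0''(2) = -14. On the right, S_1''(2) = 2c, so c = -7.

-7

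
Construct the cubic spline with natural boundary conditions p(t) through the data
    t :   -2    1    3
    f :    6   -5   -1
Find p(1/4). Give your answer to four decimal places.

-3.9234

Write M_i for p''(x_i). With h_i = 3, 2 and divided differences Δ_i = -11/3, 2, the continuity of p' gives the tridiagonal system
  3·M_0 + 10·M_1 + 2·M_2 = 6(Δ_1 - Δ_0) = 34
Natural end conditions: M_0 = M_2 = 0.
Hence M_0 = 0, M_1 = 17/5, M_2 = 0.
On [-2, 1], p(t) = 6 - 161/30·(t + 2) + 0·(t + 2)² + 17/90·(t + 2)³.
With (t + 2) = 9/4: p(1/4) = -2511/640.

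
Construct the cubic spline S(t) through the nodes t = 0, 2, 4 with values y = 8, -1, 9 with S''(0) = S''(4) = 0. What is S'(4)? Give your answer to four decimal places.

7.3750

Let M_i = S''(x_i). Step sizes h_i = 2, 2; slopes of the chords Δ_i = (y_(i+1) - y_i)/h_i = -9/2, 5.
  2·M_0 + 8·M_1 + 2·M_2 = 6(Δ_1 - Δ_0) = 57
Natural end conditions: M_0 = M_2 = 0.
Hence M_0 = 0, M_1 = 57/8, M_2 = 0.
On [2, 4], S'(t) = b_1 + 2c_1·(t - 2) + 3d_1·(t - 2)² with b_1 = Δ_1 - h_1(2M_1 + M_2)/6 = 1/4, c_1 = M_1/2 = 57/16, d_1 = (M_2 - M_1)/(6h_1) = -19/32. So S'(4) = 59/8.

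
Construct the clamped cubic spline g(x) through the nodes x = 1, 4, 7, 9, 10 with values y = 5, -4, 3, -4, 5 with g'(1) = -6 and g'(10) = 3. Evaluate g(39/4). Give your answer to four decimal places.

3.4980

Write M_i for g''(x_i). With h_i = 3, 3, 2, 1 and divided differences Δ_i = -3, 7/3, -7/2, 9, the continuity of g' gives the tridiagonal system
  3·M_0 + 12·M_1 + 3·M_2 = 6(Δ_1 - Δ_0) = 32
  3·M_1 + 10·M_2 + 2·M_3 = 6(Δ_2 - Δ_1) = -35
  2·M_2 + 6·M_3 + 1·M_4 = 6(Δ_3 - Δ_2) = 75
Clamped end conditions give two more equations: 2h_0·M_0 + h_0·M_1 = 6(Δ_0 - g'(1)) = 18 and h_3·M_3 + 2h_3·M_4 = 6(g'(10) - Δ_3) = -36.
Forward elimination and back-substitution give M_0 = 5/8, M_1 = 19/4, M_2 = -215/24, M_3 = 121/6, M_4 = -337/12.
On [9, 10], g(x) = -4 + 167/24·(x - 9) + 121/12·(x - 9)² - 193/24·(x - 9)³.
With (x - 9) = 3/4: g(39/4) = 1791/512.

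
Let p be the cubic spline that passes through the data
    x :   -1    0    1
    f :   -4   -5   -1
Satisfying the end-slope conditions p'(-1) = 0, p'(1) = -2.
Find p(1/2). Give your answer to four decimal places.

Put M_i = p'' at the i-th knot. Here h = (1, 1) and Δ = (-1, 4), so the interior equations h_(i-1)·M_(i-1) + 2(h_(i-1)+h_i)·M_i + h_i·M_(i+1) = 6(Δ_i − Δ_(i-1)) read
  1·M_0 + 4·M_1 + 1·M_2 = 6(Δ_1 - Δ_0) = 30
Clamped end conditions give two more equations: 2h_0·M_0 + h_0·M_1 = 6(Δ_0 - p'(-1)) = -6 and h_1·M_1 + 2h_1·M_2 = 6(p'(1) - Δ_1) = -36.
Forward elimination and back-substitution give M_0 = -23/2, M_1 = 17, M_2 = -53/2.
On [0, 1], p(x) = -5 + 11/4·x + 17/2·x² - 29/4·x³.
With x = 1/2: p(1/2) = -77/32.

-2.4063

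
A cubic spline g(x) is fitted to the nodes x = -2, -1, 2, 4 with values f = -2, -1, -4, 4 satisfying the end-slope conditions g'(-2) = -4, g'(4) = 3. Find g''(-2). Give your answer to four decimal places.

Write m_i for g''(x_i). With h_i = 1, 3, 2 and divided differences Δ_i = 1, -1, 4, the continuity of g' gives the tridiagonal system
  1·m_0 + 8·m_1 + 3·m_2 = 6(Δ_1 - Δ_0) = -12
  3·m_1 + 10·m_2 + 2·m_3 = 6(Δ_2 - Δ_1) = 30
Clamped end conditions give two more equations: 2h_0·m_0 + h_0·m_1 = 6(Δ_0 - g'(-2)) = 30 and h_2·m_2 + 2h_2·m_3 = 6(g'(4) - Δ_2) = -6.
Solving the tridiagonal system: m_0 = 233/13, m_1 = -76/13, m_2 = 73/13, m_3 = -56/13.

17.9231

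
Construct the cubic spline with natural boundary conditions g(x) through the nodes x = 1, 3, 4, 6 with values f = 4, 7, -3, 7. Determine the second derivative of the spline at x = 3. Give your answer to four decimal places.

-14.4000

Write m_i for g''(x_i). With h_i = 2, 1, 2 and divided differences Δ_i = 3/2, -10, 5, the continuity of g' gives the tridiagonal system
  2·m_0 + 6·m_1 + 1·m_2 = 6(Δ_1 - Δ_0) = -69
  1·m_1 + 6·m_2 + 2·m_3 = 6(Δ_2 - Δ_1) = 90
Natural end conditions: m_0 = m_3 = 0.
Hence m_0 = 0, m_1 = -72/5, m_2 = 87/5, m_3 = 0.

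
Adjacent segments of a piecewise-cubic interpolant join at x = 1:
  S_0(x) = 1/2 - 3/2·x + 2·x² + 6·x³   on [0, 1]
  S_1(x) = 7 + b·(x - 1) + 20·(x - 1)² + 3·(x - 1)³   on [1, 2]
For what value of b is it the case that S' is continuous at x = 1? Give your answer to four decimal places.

20.5000

S_0'(x) = -3/2 + 4·x + 18·x², so S_0'(1) = 41/2. On the right, S_1'(1) = b, so b = 41/2.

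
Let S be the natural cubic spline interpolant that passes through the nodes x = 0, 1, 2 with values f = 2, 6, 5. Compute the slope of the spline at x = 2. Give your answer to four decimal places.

Let M_i = S''(x_i). Step sizes h_i = 1, 1; slopes of the chords Δ_i = (y_(i+1) - y_i)/h_i = 4, -1.
  1·M_0 + 4·M_1 + 1·M_2 = 6(Δ_1 - Δ_0) = -30
Natural end conditions: M_0 = M_2 = 0.
Hence M_0 = 0, M_1 = -15/2, M_2 = 0.
On [1, 2], S'(x) = b_1 + 2c_1·(x - 1) + 3d_1·(x - 1)² with b_1 = Δ_1 - h_1(2M_1 + M_2)/6 = 3/2, c_1 = M_1/2 = -15/4, d_1 = (M_2 - M_1)/(6h_1) = 5/4. So S'(2) = -9/4.

-2.2500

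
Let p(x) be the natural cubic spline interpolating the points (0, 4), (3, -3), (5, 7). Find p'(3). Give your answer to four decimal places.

2.0667

With m_i denoting the second derivative at x_i, h_i = 3, 2, and Δ_i = (y_(i+1) − y_i)/h_i = -7/3, 5:
  3·m_0 + 10·m_1 + 2·m_2 = 6(Δ_1 - Δ_0) = 44
Natural end conditions: m_0 = m_2 = 0.
Solving the tridiagonal system: m_0 = 0, m_1 = 22/5, m_2 = 0.
On [3, 5], p'(x) = b_1 + 2c_1·(x - 3) + 3d_1·(x - 3)² with b_1 = Δ_1 - h_1(2m_1 + m_2)/6 = 31/15, c_1 = m_1/2 = 11/5, d_1 = (m_2 - m_1)/(6h_1) = -11/30. So p'(3) = 31/15.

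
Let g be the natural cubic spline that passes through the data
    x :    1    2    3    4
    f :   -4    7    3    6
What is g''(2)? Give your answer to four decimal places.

-26.8000

Write M_i for g''(x_i). With h_i = 1, 1, 1 and divided differences Δ_i = 11, -4, 3, the continuity of g' gives the tridiagonal system
  1·M_0 + 4·M_1 + 1·M_2 = 6(Δ_1 - Δ_0) = -90
  1·M_1 + 4·M_2 + 1·M_3 = 6(Δ_2 - Δ_1) = 42
Natural end conditions: M_0 = M_3 = 0.
Solving the tridiagonal system: M_0 = 0, M_1 = -134/5, M_2 = 86/5, M_3 = 0.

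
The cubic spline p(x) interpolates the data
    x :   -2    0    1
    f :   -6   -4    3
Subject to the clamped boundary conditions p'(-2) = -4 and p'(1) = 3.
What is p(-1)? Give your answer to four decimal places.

Put M_i = p'' at the i-th knot. Here h = (2, 1) and Δ = (1, 7), so the interior equations h_(i-1)·M_(i-1) + 2(h_(i-1)+h_i)·M_i + h_i·M_(i+1) = 6(Δ_i − Δ_(i-1)) read
  2·M_0 + 6·M_1 + 1·M_2 = 6(Δ_1 - Δ_0) = 36
Clamped end conditions give two more equations: 2h_0·M_0 + h_0·M_1 = 6(Δ_0 - p'(-2)) = 30 and h_1·M_1 + 2h_1·M_2 = 6(p'(1) - Δ_1) = -24.
Hence M_0 = 23/6, M_1 = 22/3, M_2 = -47/3.
On [-2, 0], p(x) = -6 - 4·(x + 2) + 23/12·(x + 2)² + 7/24·(x + 2)³.
With (x + 2) = 1: p(-1) = -187/24.

-7.7917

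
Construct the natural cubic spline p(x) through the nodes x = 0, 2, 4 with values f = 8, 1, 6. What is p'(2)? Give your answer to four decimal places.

With σ_i denoting the second derivative at x_i, h_i = 2, 2, and Δ_i = (y_(i+1) − y_i)/h_i = -7/2, 5/2:
  2·σ_0 + 8·σ_1 + 2·σ_2 = 6(Δ_1 - Δ_0) = 36
Natural end conditions: σ_0 = σ_2 = 0.
Forward elimination and back-substitution give σ_0 = 0, σ_1 = 9/2, σ_2 = 0.
On [2, 4], p'(x) = b_1 + 2c_1·(x - 2) + 3d_1·(x - 2)² with b_1 = Δ_1 - h_1(2σ_1 + σ_2)/6 = -1/2, c_1 = σ_1/2 = 9/4, d_1 = (σ_2 - σ_1)/(6h_1) = -3/8. So p'(2) = -1/2.

-0.5000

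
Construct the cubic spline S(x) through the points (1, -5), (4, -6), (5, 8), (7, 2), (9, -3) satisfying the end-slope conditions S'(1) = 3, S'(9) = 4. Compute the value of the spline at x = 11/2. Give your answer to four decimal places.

10.5670

Let m_i = S''(x_i). Step sizes h_i = 3, 1, 2, 2; slopes of the chords Δ_i = (y_(i+1) - y_i)/h_i = -1/3, 14, -3, -5/2.
  3·m_0 + 8·m_1 + 1·m_2 = 6(Δ_1 - Δ_0) = 86
  1·m_1 + 6·m_2 + 2·m_3 = 6(Δ_2 - Δ_1) = -102
  2·m_2 + 8·m_3 + 2·m_4 = 6(Δ_3 - Δ_2) = 3
Clamped end conditions give two more equations: 2h_0·m_0 + h_0·m_1 = 6(Δ_0 - S'(1)) = -20 and h_3·m_3 + 2h_3·m_4 = 6(S'(9) - Δ_3) = 39.
Solving the tridiagonal system: m_0 = -5929/480, m_1 = 1443/80, m_2 = -3399/160, m_3 = 297/80, m_4 = 1263/160.
On [5, 7], S(x) = 8 + 397/40·(x - 5) - 3399/320·(x - 5)² + 1331/640·(x - 5)³.
With (x - 5) = 1/2: S(11/2) = 54103/5120.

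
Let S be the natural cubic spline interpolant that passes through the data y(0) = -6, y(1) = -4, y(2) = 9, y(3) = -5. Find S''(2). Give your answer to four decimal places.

Put M_i = S'' at the i-th knot. Here h = (1, 1, 1) and Δ = (2, 13, -14), so the interior equations h_(i-1)·M_(i-1) + 2(h_(i-1)+h_i)·M_i + h_i·M_(i+1) = 6(Δ_i − Δ_(i-1)) read
  1·M_0 + 4·M_1 + 1·M_2 = 6(Δ_1 - Δ_0) = 66
  1·M_1 + 4·M_2 + 1·M_3 = 6(Δ_2 - Δ_1) = -162
Natural end conditions: M_0 = M_3 = 0.
Forward elimination and back-substitution give M_0 = 0, M_1 = 142/5, M_2 = -238/5, M_3 = 0.

-47.6000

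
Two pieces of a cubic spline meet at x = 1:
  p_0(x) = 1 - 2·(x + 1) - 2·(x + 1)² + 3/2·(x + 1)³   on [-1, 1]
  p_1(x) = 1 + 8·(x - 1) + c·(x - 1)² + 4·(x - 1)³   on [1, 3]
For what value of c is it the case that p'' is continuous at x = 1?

7

p_0''(x) = -4 + 9·(x + 1), so p_0''(1) = 14. On the right, p_1''(1) = 2c, so c = 7.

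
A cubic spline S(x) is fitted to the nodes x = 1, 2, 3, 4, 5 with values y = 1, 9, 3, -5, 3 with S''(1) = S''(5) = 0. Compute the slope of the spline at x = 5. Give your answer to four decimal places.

12.1786

Write σ_i for S''(x_i). With h_i = 1, 1, 1, 1 and divided differences Δ_i = 8, -6, -8, 8, the continuity of S' gives the tridiagonal system
  1·σ_0 + 4·σ_1 + 1·σ_2 = 6(Δ_1 - Δ_0) = -84
  1·σ_1 + 4·σ_2 + 1·σ_3 = 6(Δ_2 - Δ_1) = -12
  1·σ_2 + 4·σ_3 + 1·σ_4 = 6(Δ_3 - Δ_2) = 96
Natural end conditions: σ_0 = σ_4 = 0.
Forward elimination and back-substitution give σ_0 = 0, σ_1 = -279/14, σ_2 = -30/7, σ_3 = 351/14, σ_4 = 0.
On [4, 5], S'(x) = b_3 + 2c_3·(x - 4) + 3d_3·(x - 4)² with b_3 = Δ_3 - h_3(2σ_3 + σ_4)/6 = -5/14, c_3 = σ_3/2 = 351/28, d_3 = (σ_4 - σ_3)/(6h_3) = -117/28. So S'(5) = 341/28.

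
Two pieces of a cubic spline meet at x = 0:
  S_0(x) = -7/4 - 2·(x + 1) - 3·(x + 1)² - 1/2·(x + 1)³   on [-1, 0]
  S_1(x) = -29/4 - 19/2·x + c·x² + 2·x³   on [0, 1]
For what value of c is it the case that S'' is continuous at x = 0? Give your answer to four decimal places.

S_0''(x) = -6 - 3·(x + 1), so S_0''(0) = -9. On the right, S_1''(0) = 2c, so c = -9/2.

-4.5000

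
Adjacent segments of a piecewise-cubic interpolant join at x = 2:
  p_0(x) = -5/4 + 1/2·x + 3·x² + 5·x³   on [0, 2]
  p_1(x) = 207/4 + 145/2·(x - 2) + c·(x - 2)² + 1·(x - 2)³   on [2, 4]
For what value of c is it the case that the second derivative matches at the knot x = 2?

p_0''(x) = 6 + 30·x, so p_0''(2) = 66. On the right, p_1''(2) = 2c, so c = 33.

33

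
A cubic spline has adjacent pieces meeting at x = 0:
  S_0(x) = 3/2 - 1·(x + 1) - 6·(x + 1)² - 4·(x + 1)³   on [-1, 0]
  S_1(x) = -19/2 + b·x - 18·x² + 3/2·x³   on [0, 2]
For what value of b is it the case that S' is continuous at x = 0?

-25

S_0'(x) = -1 - 12·(x + 1) - 12·(x + 1)², so S_0'(0) = -25. On the right, S_1'(0) = b, so b = -25.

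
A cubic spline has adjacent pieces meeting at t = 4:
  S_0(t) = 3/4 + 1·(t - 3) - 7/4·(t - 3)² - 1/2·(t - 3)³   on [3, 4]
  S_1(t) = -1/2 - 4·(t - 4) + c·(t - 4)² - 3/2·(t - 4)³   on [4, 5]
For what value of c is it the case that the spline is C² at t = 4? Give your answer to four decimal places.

-3.2500

S_0''(t) = -7/2 - 3·(t - 3), so S_0''(4) = -13/2. On the right, S_1''(4) = 2c, so c = -13/4.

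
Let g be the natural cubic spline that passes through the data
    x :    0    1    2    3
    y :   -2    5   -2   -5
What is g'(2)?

-7

Put M_i = g'' at the i-th knot. Here h = (1, 1, 1) and Δ = (7, -7, -3), so the interior equations h_(i-1)·M_(i-1) + 2(h_(i-1)+h_i)·M_i + h_i·M_(i+1) = 6(Δ_i − Δ_(i-1)) read
  1·M_0 + 4·M_1 + 1·M_2 = 6(Δ_1 - Δ_0) = -84
  1·M_1 + 4·M_2 + 1·M_3 = 6(Δ_2 - Δ_1) = 24
Natural end conditions: M_0 = M_3 = 0.
Solving: M_0 = 0, M_1 = -24, M_2 = 12, M_3 = 0.
On [2, 3], g'(x) = b_2 + 2c_2·(x - 2) + 3d_2·(x - 2)² with b_2 = Δ_2 - h_2(2M_2 + M_3)/6 = -7, c_2 = M_2/2 = 6, d_2 = (M_3 - M_2)/(6h_2) = -2. So g'(2) = -7.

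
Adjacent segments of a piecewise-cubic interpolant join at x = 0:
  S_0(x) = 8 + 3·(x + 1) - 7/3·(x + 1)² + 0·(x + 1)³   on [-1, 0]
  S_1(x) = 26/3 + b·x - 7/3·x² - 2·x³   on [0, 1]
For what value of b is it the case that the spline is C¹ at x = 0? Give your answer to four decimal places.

-1.6667

S_0'(x) = 3 - 14/3·(x + 1) + 0·(x + 1)², so S_0'(0) = -5/3. On the right, S_1'(0) = b, so b = -5/3.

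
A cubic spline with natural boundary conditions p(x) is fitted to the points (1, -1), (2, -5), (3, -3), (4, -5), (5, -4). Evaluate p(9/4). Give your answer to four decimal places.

Let M_i = p''(x_i). Step sizes h_i = 1, 1, 1, 1; slopes of the chords Δ_i = (y_(i+1) - y_i)/h_i = -4, 2, -2, 1.
  1·M_0 + 4·M_1 + 1·M_2 = 6(Δ_1 - Δ_0) = 36
  1·M_1 + 4·M_2 + 1·M_3 = 6(Δ_2 - Δ_1) = -24
  1·M_2 + 4·M_3 + 1·M_4 = 6(Δ_3 - Δ_2) = 18
Natural end conditions: M_0 = M_4 = 0.
Forward elimination and back-substitution give M_0 = 0, M_1 = 327/28, M_2 = -75/7, M_3 = 201/28, M_4 = 0.
On [2, 3], p(x) = -5 - 3/28·(x - 2) + 327/56·(x - 2)² - 209/56·(x - 2)³.
With (x - 2) = 1/4: p(9/4) = -16917/3584.

-4.7201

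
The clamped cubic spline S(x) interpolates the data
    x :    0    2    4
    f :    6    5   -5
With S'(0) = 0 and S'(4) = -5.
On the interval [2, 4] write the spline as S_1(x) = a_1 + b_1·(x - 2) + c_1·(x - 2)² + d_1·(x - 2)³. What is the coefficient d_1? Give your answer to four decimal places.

Write m_i for S''(x_i). With h_i = 2, 2 and divided differences Δ_i = -1/2, -5, the continuity of S' gives the tridiagonal system
  2·m_0 + 8·m_1 + 2·m_2 = 6(Δ_1 - Δ_0) = -27
Clamped end conditions give two more equations: 2h_0·m_0 + h_0·m_1 = 6(Δ_0 - S'(0)) = -3 and h_1·m_1 + 2h_1·m_2 = 6(S'(4) - Δ_1) = 0.
Solving the tridiagonal system: m_0 = 11/8, m_1 = -17/4, m_2 = 17/8.
On [2, 4], with S_1(x) = a_1 + b_1·(x - 2) + c_1·(x - 2)² + d_1·(x - 2)³: c_1 = m_1/2 = -17/8, d_1 = (m_2 - m_1)/(6h_1) = 17/32, b_1 = Δ_1 - h_1(2m_1 + m_2)/6 = -23/8.

0.5313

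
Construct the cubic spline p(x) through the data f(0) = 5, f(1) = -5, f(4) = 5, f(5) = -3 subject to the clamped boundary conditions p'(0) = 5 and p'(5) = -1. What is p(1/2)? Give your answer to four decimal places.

With σ_i denoting the second derivative at x_i, h_i = 1, 3, 1, and Δ_i = (y_(i+1) − y_i)/h_i = -10, 10/3, -8:
  1·σ_0 + 8·σ_1 + 3·σ_2 = 6(Δ_1 - Δ_0) = 80
  3·σ_1 + 8·σ_2 + 1·σ_3 = 6(Δ_2 - Δ_1) = -68
Clamped end conditions give two more equations: 2h_0·σ_0 + h_0·σ_1 = 6(Δ_0 - p'(0)) = -90 and h_2·σ_2 + 2h_2·σ_3 = 6(p'(5) - Δ_2) = 42.
Solving: σ_0 = -3638/63, σ_1 = 1606/63, σ_2 = -1390/63, σ_3 = 2018/63.
On [0, 1], p(x) = 5 + 5·x - 1819/63·x² + 874/63·x³.
With x = 1/2: p(1/2) = 127/63.

2.0159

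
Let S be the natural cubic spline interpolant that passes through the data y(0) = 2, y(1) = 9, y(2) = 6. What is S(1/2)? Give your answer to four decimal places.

6.4375

Write M_i for S''(x_i). With h_i = 1, 1 and divided differences Δ_i = 7, -3, the continuity of S' gives the tridiagonal system
  1·M_0 + 4·M_1 + 1·M_2 = 6(Δ_1 - Δ_0) = -60
Natural end conditions: M_0 = M_2 = 0.
Forward elimination and back-substitution give M_0 = 0, M_1 = -15, M_2 = 0.
On [0, 1], S(t) = 2 + 19/2·t + 0·t² - 5/2·t³.
With t = 1/2: S(1/2) = 103/16.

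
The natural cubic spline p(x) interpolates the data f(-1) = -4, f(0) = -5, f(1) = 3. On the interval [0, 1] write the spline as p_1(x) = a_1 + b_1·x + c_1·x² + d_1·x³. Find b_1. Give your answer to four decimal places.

Write M_i for p''(x_i). With h_i = 1, 1 and divided differences Δ_i = -1, 8, the continuity of p' gives the tridiagonal system
  1·M_0 + 4·M_1 + 1·M_2 = 6(Δ_1 - Δ_0) = 54
Natural end conditions: M_0 = M_2 = 0.
Forward elimination and back-substitution give M_0 = 0, M_1 = 27/2, M_2 = 0.
On [0, 1], with p_1(x) = a_1 + b_1·x + c_1·x² + d_1·x³: c_1 = M_1/2 = 27/4, d_1 = (M_2 - M_1)/(6h_1) = -9/4, b_1 = Δ_1 - h_1(2M_1 + M_2)/6 = 7/2.

3.5000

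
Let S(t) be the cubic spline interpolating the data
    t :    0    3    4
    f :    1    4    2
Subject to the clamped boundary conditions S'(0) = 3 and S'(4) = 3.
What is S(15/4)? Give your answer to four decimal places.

1.7324

With σ_i denoting the second derivative at x_i, h_i = 3, 1, and Δ_i = (y_(i+1) − y_i)/h_i = 1, -2:
  3·σ_0 + 8·σ_1 + 1·σ_2 = 6(Δ_1 - Δ_0) = -18
Clamped end conditions give two more equations: 2h_0·σ_0 + h_0·σ_1 = 6(Δ_0 - S'(0)) = -12 and h_1·σ_1 + 2h_1·σ_2 = 6(S'(4) - Δ_1) = 30.
Solving: σ_0 = 1/4, σ_1 = -9/2, σ_2 = 69/4.
On [3, 4], S(t) = 4 - 27/8·(t - 3) - 9/4·(t - 3)² + 29/8·(t - 3)³.
With (t - 3) = 3/4: S(15/4) = 887/512.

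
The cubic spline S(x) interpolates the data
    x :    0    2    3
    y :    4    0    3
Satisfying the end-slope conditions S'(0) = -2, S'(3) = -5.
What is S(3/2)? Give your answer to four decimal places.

-0.6875

Let M_i = S''(x_i). Step sizes h_i = 2, 1; slopes of the chords Δ_i = (y_(i+1) - y_i)/h_i = -2, 3.
  2·M_0 + 6·M_1 + 1·M_2 = 6(Δ_1 - Δ_0) = 30
Clamped end conditions give two more equations: 2h_0·M_0 + h_0·M_1 = 6(Δ_0 - S'(0)) = 0 and h_1·M_1 + 2h_1·M_2 = 6(S'(3) - Δ_1) = -48.
Forward elimination and back-substitution give M_0 = -6, M_1 = 12, M_2 = -30.
On [0, 2], S(x) = 4 - 2·x - 3·x² + 3/2·x³.
With x = 3/2: S(3/2) = -11/16.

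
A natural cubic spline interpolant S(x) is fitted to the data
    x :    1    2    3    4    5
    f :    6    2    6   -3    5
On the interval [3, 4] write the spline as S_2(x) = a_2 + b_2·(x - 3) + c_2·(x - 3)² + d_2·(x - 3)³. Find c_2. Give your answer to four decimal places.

-16.5000

Put M_i = S'' at the i-th knot. Here h = (1, 1, 1, 1) and Δ = (-4, 4, -9, 8), so the interior equations h_(i-1)·M_(i-1) + 2(h_(i-1)+h_i)·M_i + h_i·M_(i+1) = 6(Δ_i − Δ_(i-1)) read
  1·M_0 + 4·M_1 + 1·M_2 = 6(Δ_1 - Δ_0) = 48
  1·M_1 + 4·M_2 + 1·M_3 = 6(Δ_2 - Δ_1) = -78
  1·M_2 + 4·M_3 + 1·M_4 = 6(Δ_3 - Δ_2) = 102
Natural end conditions: M_0 = M_4 = 0.
Hence M_0 = 0, M_1 = 81/4, M_2 = -33, M_3 = 135/4, M_4 = 0.
On [3, 4], with S_2(x) = a_2 + b_2·(x - 3) + c_2·(x - 3)² + d_2·(x - 3)³: c_2 = M_2/2 = -33/2, d_2 = (M_3 - M_2)/(6h_2) = 89/8, b_2 = Δ_2 - h_2(2M_2 + M_3)/6 = -29/8.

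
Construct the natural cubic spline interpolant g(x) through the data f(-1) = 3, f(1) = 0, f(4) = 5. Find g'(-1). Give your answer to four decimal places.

-2.1333

Put M_i = g'' at the i-th knot. Here h = (2, 3) and Δ = (-3/2, 5/3), so the interior equations h_(i-1)·M_(i-1) + 2(h_(i-1)+h_i)·M_i + h_i·M_(i+1) = 6(Δ_i − Δ_(i-1)) read
  2·M_0 + 10·M_1 + 3·M_2 = 6(Δ_1 - Δ_0) = 19
Natural end conditions: M_0 = M_2 = 0.
Hence M_0 = 0, M_1 = 19/10, M_2 = 0.
On [-1, 1], g'(x) = b_0 + 2c_0·(x + 1) + 3d_0·(x + 1)² with b_0 = Δ_0 - h_0(2M_0 + M_1)/6 = -32/15, c_0 = M_0/2 = 0, d_0 = (M_1 - M_0)/(6h_0) = 19/120. So g'(-1) = -32/15.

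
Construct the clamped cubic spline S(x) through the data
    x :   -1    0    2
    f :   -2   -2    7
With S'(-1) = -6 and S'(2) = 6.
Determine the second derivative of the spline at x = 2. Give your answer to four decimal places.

1.7500

Let m_i = S''(x_i). Step sizes h_i = 1, 2; slopes of the chords Δ_i = (y_(i+1) - y_i)/h_i = 0, 9/2.
  1·m_0 + 6·m_1 + 2·m_2 = 6(Δ_1 - Δ_0) = 27
Clamped end conditions give two more equations: 2h_0·m_0 + h_0·m_1 = 6(Δ_0 - S'(-1)) = 36 and h_1·m_1 + 2h_1·m_2 = 6(S'(2) - Δ_1) = 9.
Solving the tridiagonal system: m_0 = 35/2, m_1 = 1, m_2 = 7/4.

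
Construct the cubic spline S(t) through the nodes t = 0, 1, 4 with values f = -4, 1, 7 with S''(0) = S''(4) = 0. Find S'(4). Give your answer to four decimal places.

0.8750

Put σ_i = S'' at the i-th knot. Here h = (1, 3) and Δ = (5, 2), so the interior equations h_(i-1)·σ_(i-1) + 2(h_(i-1)+h_i)·σ_i + h_i·σ_(i+1) = 6(Δ_i − Δ_(i-1)) read
  1·σ_0 + 8·σ_1 + 3·σ_2 = 6(Δ_1 - Δ_0) = -18
Natural end conditions: σ_0 = σ_2 = 0.
Hence σ_0 = 0, σ_1 = -9/4, σ_2 = 0.
On [1, 4], S'(t) = b_1 + 2c_1·(t - 1) + 3d_1·(t - 1)² with b_1 = Δ_1 - h_1(2σ_1 + σ_2)/6 = 17/4, c_1 = σ_1/2 = -9/8, d_1 = (σ_2 - σ_1)/(6h_1) = 1/8. So S'(4) = 7/8.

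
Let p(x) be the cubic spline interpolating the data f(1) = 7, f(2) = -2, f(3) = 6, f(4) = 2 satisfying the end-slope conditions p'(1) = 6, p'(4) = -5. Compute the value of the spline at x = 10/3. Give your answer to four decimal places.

Let σ_i = p''(x_i). Step sizes h_i = 1, 1, 1; slopes of the chords Δ_i = (y_(i+1) - y_i)/h_i = -9, 8, -4.
  1·σ_0 + 4·σ_1 + 1·σ_2 = 6(Δ_1 - Δ_0) = 102
  1·σ_1 + 4·σ_2 + 1·σ_3 = 6(Δ_2 - Δ_1) = -72
Clamped end conditions give two more equations: 2h_0·σ_0 + h_0·σ_1 = 6(Δ_0 - p'(1)) = -90 and h_2·σ_2 + 2h_2·σ_3 = 6(p'(4) - Δ_2) = -6.
Solving the tridiagonal system: σ_0 = -1064/15, σ_1 = 778/15, σ_2 = -518/15, σ_3 = 214/15.
On [3, 4], p(x) = 6 + 77/15·(x - 3) - 259/15·(x - 3)² + 122/15·(x - 3)³.
With (x - 3) = 1/3: p(10/3) = 2468/405.

6.0938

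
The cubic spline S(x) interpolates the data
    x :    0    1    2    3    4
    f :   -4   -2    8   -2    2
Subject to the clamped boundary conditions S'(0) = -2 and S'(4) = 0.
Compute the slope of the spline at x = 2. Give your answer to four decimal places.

-1.4286

Let m_i = S''(x_i). Step sizes h_i = 1, 1, 1, 1; slopes of the chords Δ_i = (y_(i+1) - y_i)/h_i = 2, 10, -10, 4.
  1·m_0 + 4·m_1 + 1·m_2 = 6(Δ_1 - Δ_0) = 48
  1·m_1 + 4·m_2 + 1·m_3 = 6(Δ_2 - Δ_1) = -120
  1·m_2 + 4·m_3 + 1·m_4 = 6(Δ_3 - Δ_2) = 84
Clamped end conditions give two more equations: 2h_0·m_0 + h_0·m_1 = 6(Δ_0 - S'(0)) = 24 and h_3·m_3 + 2h_3·m_4 = 6(S'(4) - Δ_3) = -24.
Hence m_0 = 2/7, m_1 = 164/7, m_2 = -46, m_3 = 284/7, m_4 = -226/7.
On [2, 3], S'(x) = b_2 + 2c_2·(x - 2) + 3d_2·(x - 2)² with b_2 = Δ_2 - h_2(2m_2 + m_3)/6 = -10/7, c_2 = m_2/2 = -23, d_2 = (m_3 - m_2)/(6h_2) = 101/7. So S'(2) = -10/7.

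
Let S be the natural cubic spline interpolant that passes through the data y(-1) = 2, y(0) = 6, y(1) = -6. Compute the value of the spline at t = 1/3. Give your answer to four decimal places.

With M_i denoting the second derivative at x_i, h_i = 1, 1, and Δ_i = (y_(i+1) − y_i)/h_i = 4, -12:
  1·M_0 + 4·M_1 + 1·M_2 = 6(Δ_1 - Δ_0) = -96
Natural end conditions: M_0 = M_2 = 0.
Hence M_0 = 0, M_1 = -24, M_2 = 0.
On [0, 1], S(t) = 6 - 4·t - 12·t² + 4·t³.
With t = 1/3: S(1/3) = 94/27.

3.4815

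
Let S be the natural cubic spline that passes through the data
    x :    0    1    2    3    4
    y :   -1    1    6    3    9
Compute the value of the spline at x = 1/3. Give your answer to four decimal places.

-0.7884

Write σ_i for S''(x_i). With h_i = 1, 1, 1, 1 and divided differences Δ_i = 2, 5, -3, 6, the continuity of S' gives the tridiagonal system
  1·σ_0 + 4·σ_1 + 1·σ_2 = 6(Δ_1 - Δ_0) = 18
  1·σ_1 + 4·σ_2 + 1·σ_3 = 6(Δ_2 - Δ_1) = -48
  1·σ_2 + 4·σ_3 + 1·σ_4 = 6(Δ_3 - Δ_2) = 54
Natural end conditions: σ_0 = σ_4 = 0.
Solving the tridiagonal system: σ_0 = 0, σ_1 = 129/14, σ_2 = -132/7, σ_3 = 255/14, σ_4 = 0.
On [0, 1], S(x) = -1 + 13/28·x + 0·x² + 43/28·x³.
With x = 1/3: S(1/3) = -149/189.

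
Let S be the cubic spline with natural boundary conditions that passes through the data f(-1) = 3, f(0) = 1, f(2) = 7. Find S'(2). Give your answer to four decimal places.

4.6667

With σ_i denoting the second derivative at x_i, h_i = 1, 2, and Δ_i = (y_(i+1) − y_i)/h_i = -2, 3:
  1·σ_0 + 6·σ_1 + 2·σ_2 = 6(Δ_1 - Δ_0) = 30
Natural end conditions: σ_0 = σ_2 = 0.
Solving the tridiagonal system: σ_0 = 0, σ_1 = 5, σ_2 = 0.
On [0, 2], S'(x) = b_1 + 2c_1·x + 3d_1·x² with b_1 = Δ_1 - h_1(2σ_1 + σ_2)/6 = -1/3, c_1 = σ_1/2 = 5/2, d_1 = (σ_2 - σ_1)/(6h_1) = -5/12. So S'(2) = 14/3.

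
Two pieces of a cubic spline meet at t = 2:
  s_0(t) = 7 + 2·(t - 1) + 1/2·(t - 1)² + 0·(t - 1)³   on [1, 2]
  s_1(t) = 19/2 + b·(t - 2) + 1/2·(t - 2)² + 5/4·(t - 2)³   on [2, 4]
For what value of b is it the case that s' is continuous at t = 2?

3

s_0'(t) = 2 + 1·(t - 1) + 0·(t - 1)², so s_0'(2) = 3. On the right, s_1'(2) = b, so b = 3.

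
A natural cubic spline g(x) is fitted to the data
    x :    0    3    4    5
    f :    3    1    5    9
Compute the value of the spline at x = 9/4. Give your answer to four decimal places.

-0.2782

With σ_i denoting the second derivative at x_i, h_i = 3, 1, 1, and Δ_i = (y_(i+1) − y_i)/h_i = -2/3, 4, 4:
  3·σ_0 + 8·σ_1 + 1·σ_2 = 6(Δ_1 - Δ_0) = 28
  1·σ_1 + 4·σ_2 + 1·σ_3 = 6(Δ_2 - Δ_1) = 0
Natural end conditions: σ_0 = σ_3 = 0.
Solving the tridiagonal system: σ_0 = 0, σ_1 = 112/31, σ_2 = -28/31, σ_3 = 0.
On [0, 3], g(x) = 3 - 230/93·x + 0·x² + 56/279·x³.
With x = 9/4: g(9/4) = -69/248.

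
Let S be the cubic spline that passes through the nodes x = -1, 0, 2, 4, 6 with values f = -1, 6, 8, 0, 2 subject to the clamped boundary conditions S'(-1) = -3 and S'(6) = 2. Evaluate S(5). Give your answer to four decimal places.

Put m_i = S'' at the i-th knot. Here h = (1, 2, 2, 2) and Δ = (7, 1, -4, 1), so the interior equations h_(i-1)·m_(i-1) + 2(h_(i-1)+h_i)·m_i + h_i·m_(i+1) = 6(Δ_i − Δ_(i-1)) read
  1·m_0 + 6·m_1 + 2·m_2 = 6(Δ_1 - Δ_0) = -36
  2·m_1 + 8·m_2 + 2·m_3 = 6(Δ_2 - Δ_1) = -30
  2·m_2 + 8·m_3 + 2·m_4 = 6(Δ_3 - Δ_2) = 30
Clamped end conditions give two more equations: 2h_0·m_0 + h_0·m_1 = 6(Δ_0 - S'(-1)) = 60 and h_3·m_3 + 2h_3·m_4 = 6(S'(6) - Δ_3) = 6.
Forward elimination and back-substitution give m_0 = 1532/43, m_1 = -484/43, m_2 = -88/43, m_3 = 191/43, m_4 = -31/43.
On [4, 6], S(x) = 0 - 74/43·(x - 4) + 191/86·(x - 4)² - 37/86·(x - 4)³.
With (x - 4) = 1: S(5) = 3/43.

0.0698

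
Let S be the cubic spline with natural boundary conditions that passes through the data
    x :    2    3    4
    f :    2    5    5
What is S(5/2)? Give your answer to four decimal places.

3.7813

With m_i denoting the second derivative at x_i, h_i = 1, 1, and Δ_i = (y_(i+1) − y_i)/h_i = 3, 0:
  1·m_0 + 4·m_1 + 1·m_2 = 6(Δ_1 - Δ_0) = -18
Natural end conditions: m_0 = m_2 = 0.
Solving: m_0 = 0, m_1 = -9/2, m_2 = 0.
On [2, 3], S(x) = 2 + 15/4·(x - 2) + 0·(x - 2)² - 3/4·(x - 2)³.
With (x - 2) = 1/2: S(5/2) = 121/32.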